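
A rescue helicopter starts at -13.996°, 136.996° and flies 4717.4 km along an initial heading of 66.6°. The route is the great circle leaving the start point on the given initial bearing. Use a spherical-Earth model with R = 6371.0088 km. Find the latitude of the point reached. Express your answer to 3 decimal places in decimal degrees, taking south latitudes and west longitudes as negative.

Central angle δ = d/R = 0.740448 rad.
Start latitude φ₁ = -0.244276 rad; initial bearing θ = 1.162389 rad.
Applying the spherical law of cosines for sides, sin φ₂ = sin φ₁ cos δ + cos φ₁ sin δ cos θ = 0.081441, so φ₂ = 4.671°.
Δλ = atan2( sin θ sin δ cos φ₁ , cos δ − sin φ₁ sin φ₂ ) = atan2(0.600754, 0.757863) = 0.670270 rad = 38.404°.
λ₂ = 136.996° + 38.404° = 175.400°.

latitude 4.671°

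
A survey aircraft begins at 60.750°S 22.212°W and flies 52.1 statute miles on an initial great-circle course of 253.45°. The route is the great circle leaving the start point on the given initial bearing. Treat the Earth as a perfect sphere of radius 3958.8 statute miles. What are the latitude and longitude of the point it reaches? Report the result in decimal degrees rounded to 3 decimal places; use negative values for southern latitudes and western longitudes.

latitude -60.957°, longitude -23.701°

The arc subtends δ = 52.1/3958.8 = 0.013161 rad at the centre.
Converting: φ₁ = -1.060288 rad, θ = 4.423537 rad.
Destination latitude: φ₂ = arcsin( sin φ₁ cos δ + cos φ₁ sin δ cos θ ) = arcsin(-0.874252) = -60.957°.
Δλ = atan2( sin θ sin δ cos φ₁ , cos δ − sin φ₁ sin φ₂ ) = atan2(-0.006164, 0.237132) = -0.025988 rad = -1.489°.
λ₂ = -22.212° + -1.489° = -23.701°.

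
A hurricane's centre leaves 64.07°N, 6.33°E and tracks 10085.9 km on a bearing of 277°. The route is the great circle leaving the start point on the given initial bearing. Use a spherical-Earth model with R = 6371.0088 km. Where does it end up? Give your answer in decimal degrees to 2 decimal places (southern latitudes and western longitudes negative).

The arc subtends δ = 10085.9/6371.0088 = 1.583093 rad at the centre.
Converting: φ₁ = 1.118232 rad, θ = 4.834562 rad.
Destination latitude: φ₂ = arcsin( sin φ₁ cos δ + cos φ₁ sin δ cos θ ) = arcsin(0.042228) = 2.42°.
Then Δλ = atan2(-0.433981, -0.050273) = -1.686124 rad, from sin θ sin δ cos φ₁ over cos δ − sin φ₁ sin φ₂.
Hence λ₂ = 6.33° + -96.61° = -90.28°.

latitude 2.42°, longitude -90.28°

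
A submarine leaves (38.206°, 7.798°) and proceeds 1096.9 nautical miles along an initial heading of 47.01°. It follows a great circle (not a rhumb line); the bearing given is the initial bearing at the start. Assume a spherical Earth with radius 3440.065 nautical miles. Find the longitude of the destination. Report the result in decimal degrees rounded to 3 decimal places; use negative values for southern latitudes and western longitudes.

longitude 28.277°

The arc subtends δ = 1096.9/3440.065 = 0.318860 rad at the centre.
Converting: φ₁ = 0.666820 rad, θ = 0.820479 rad.
Applying the spherical law of cosines for sides, sin φ₂ = sin φ₁ cos δ + cos φ₁ sin δ cos θ = 0.755282, so φ₂ = 49.050°.
For the longitude increment, Δλ = atan2( sin θ sin δ cos φ₁, cos δ − sin φ₁ sin φ₂ ) = atan2(0.180186, 0.482458) = 20.479°.
λ₂ = λ₁ + Δλ = 28.277°.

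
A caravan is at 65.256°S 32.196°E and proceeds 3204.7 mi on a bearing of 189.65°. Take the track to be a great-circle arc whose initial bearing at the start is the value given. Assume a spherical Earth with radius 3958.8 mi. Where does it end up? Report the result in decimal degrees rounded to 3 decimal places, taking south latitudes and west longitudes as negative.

Central angle δ = d/R = 0.809513 rad.
Start latitude φ₁ = -1.138932 rad; initial bearing θ = 3.310017 rad.
sin φ₂ = sin φ₁ cos δ + cos φ₁ sin δ cos θ = (-0.908187)(0.689851) + (0.418565)(0.723951)(-0.985850) = -0.925247
φ₂ = asin(-0.925247) = -1.181685 rad = -67.706°.
Δλ = atan2( sin θ sin δ cos φ₁ , cos δ − sin φ₁ sin φ₂ ) = atan2(-0.050795, -0.150446) = -2.815980 rad = -161.344°.
λ₂ = λ₁ + Δλ = -129.148°.

latitude -67.706°, longitude -129.148°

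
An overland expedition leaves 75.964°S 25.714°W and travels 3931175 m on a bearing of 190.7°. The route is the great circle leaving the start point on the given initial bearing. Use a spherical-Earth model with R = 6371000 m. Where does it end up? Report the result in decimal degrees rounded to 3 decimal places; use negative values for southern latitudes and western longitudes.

latitude -68.301°, longitude 171.178°

δ = 3931175/6371000 = 0.617042 rad (35.3539°).
Start latitude φ₁ = -1.325822 rad; initial bearing θ = 3.328343 rad.
Applying the spherical law of cosines for sides, sin φ₂ = sin φ₁ cos δ + cos φ₁ sin δ cos θ = -0.929138, so φ₂ = -68.301°.
Then Δλ = atan2(-0.026055, -0.085803) = -2.846776 rad, from sin θ sin δ cos φ₁ over cos δ − sin φ₁ sin φ₂.
λ₂ = -25.714° + -163.108° = -188.822°, normalized to (−180°, 180°] → 171.178°.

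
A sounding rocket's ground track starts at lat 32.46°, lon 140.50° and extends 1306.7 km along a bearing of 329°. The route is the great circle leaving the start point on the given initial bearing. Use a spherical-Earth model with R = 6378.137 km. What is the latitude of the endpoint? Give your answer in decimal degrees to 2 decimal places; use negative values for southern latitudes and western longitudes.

The arc subtends δ = 1306.7/6378.137 = 0.204872 rad at the centre.
Start latitude φ₁ = 0.566534 rad; initial bearing θ = 5.742133 rad.
Applying the spherical law of cosines for sides, sin φ₂ = sin φ₁ cos δ + cos φ₁ sin δ cos θ = 0.672625, so φ₂ = 42.27°.
For the longitude increment, Δλ = atan2( sin θ sin δ cos φ₁, cos δ − sin φ₁ sin φ₂ ) = atan2(-0.088410, 0.618082) = -8.14°.
λ₂ = λ₁ + Δλ = 132.36°.

latitude 42.27°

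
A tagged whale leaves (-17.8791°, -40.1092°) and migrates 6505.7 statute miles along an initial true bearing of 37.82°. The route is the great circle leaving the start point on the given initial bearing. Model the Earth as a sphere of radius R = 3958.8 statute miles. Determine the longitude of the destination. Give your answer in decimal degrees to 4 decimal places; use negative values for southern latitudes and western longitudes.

Angular distance δ = d/R = 6505.7 / 3958.8 = 1.643352 rad.
With φ₁ = -17.8791° = -0.312049 rad and θ = 37.82° = 0.660084 rad:
Applying the spherical law of cosines for sides, sin φ₂ = sin φ₁ cos δ + cos φ₁ sin δ cos θ = 0.772070, so φ₂ = 50.5401°.
Then Δλ = atan2(0.582035, 0.164541) = 1.295286 rad, from sin θ sin δ cos φ₁ over cos δ − sin φ₁ sin φ₂.
Hence λ₂ = -40.1092° + 74.2144° = 34.1052°.

longitude 34.1052°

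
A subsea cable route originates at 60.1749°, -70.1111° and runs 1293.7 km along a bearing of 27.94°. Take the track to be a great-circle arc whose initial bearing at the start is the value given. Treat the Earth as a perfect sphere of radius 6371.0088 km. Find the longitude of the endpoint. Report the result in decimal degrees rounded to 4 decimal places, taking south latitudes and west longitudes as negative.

longitude -54.2501°

Central angle δ = d/R = 0.203060 rad.
With φ₁ = 60.1749° = 1.050250 rad and θ = 27.94° = 0.487645 rad:
Applying the spherical law of cosines for sides, sin φ₂ = sin φ₁ cos δ + cos φ₁ sin δ cos θ = 0.938332, so φ₂ = 69.7733°.
Δλ = atan2( sin θ sin δ cos φ₁ , cos δ − sin φ₁ sin φ₂ ) = atan2(0.046995, 0.165406) = 0.276826 rad = 15.8610°.
λ₂ = λ₁ + Δλ = -54.2501°.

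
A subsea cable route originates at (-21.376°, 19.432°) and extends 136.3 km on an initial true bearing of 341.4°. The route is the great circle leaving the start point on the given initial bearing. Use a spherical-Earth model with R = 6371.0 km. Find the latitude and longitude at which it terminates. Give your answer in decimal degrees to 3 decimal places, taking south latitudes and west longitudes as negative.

latitude -20.214°, longitude 19.015°

The arc subtends δ = 136.3/6371 = 0.021394 rad at the centre.
Start latitude φ₁ = -0.373082 rad; initial bearing θ = 5.958554 rad.
Applying the spherical law of cosines for sides, sin φ₂ = sin φ₁ cos δ + cos φ₁ sin δ cos θ = -0.345523, so φ₂ = -20.214°.
For the longitude increment, Δλ = atan2( sin θ sin δ cos φ₁, cos δ − sin φ₁ sin φ₂ ) = atan2(-0.006354, 0.873833) = -0.417°.
λ₂ = λ₁ + Δλ = 19.015°.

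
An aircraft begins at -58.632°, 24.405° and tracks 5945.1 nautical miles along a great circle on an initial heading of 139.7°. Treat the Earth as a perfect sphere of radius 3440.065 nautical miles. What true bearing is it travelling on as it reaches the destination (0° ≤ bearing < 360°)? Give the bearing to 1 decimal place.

final bearing 20.4°

The arc subtends δ = 5945.1/3440.065 = 1.728194 rad at the centre.
Converting: φ₁ = -1.023321 rad, θ = 2.438225 rad.
Applying the spherical law of cosines for sides, sin φ₂ = sin φ₁ cos δ + cos φ₁ sin δ cos θ = -0.258248, so φ₂ = -14.966°.
For the longitude increment, Δλ = atan2( sin θ sin δ cos φ₁, cos δ − sin φ₁ sin φ₂ ) = atan2(0.332514, -0.377252) = 138.607°.
λ₂ = 24.405° + 138.607° = 163.012°.
The forward bearing on arrival equals the back-azimuth from the destination plus 180°.
Back-azimuth from P₂ (-15.0°, 163.0°) to P₁ (-58.6°, 24.4°), with Δλ' = λ₁ − λ₂ = -138.6°: atan2( sin Δλ' cos φ₁ , cos φ₂ sin φ₁ − sin φ₂ cos φ₁ cos Δλ' ) = 200.4°.
Final bearing = (200.4° + 180°) mod 360° = 20.4°.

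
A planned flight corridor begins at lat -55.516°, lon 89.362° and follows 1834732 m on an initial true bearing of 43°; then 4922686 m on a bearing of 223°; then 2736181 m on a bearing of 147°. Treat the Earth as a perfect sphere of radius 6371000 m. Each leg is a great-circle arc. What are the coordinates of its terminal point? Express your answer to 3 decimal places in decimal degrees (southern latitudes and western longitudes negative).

Apply the spherical direct solution leg by leg, carrying full precision between legs.
Leg 1: from (-55.516°, 89.362°), δ = 1834732/6371000 = 0.287982 rad, θ = 43° → φ = -42.278°, λ = 104.539°.
Leg 2: from (-42.278°, 104.539°), δ = 4922686/6371000 = 0.772671 rad, θ = 223° → φ = -59.253°, λ = 35.916°.
Leg 3: from (-59.253°, 35.916°), δ = 2736181/6371000 = 0.429474 rad, θ = 147° → φ = -73.724°, λ = 89.930°.

latitude -73.724°, longitude 89.930°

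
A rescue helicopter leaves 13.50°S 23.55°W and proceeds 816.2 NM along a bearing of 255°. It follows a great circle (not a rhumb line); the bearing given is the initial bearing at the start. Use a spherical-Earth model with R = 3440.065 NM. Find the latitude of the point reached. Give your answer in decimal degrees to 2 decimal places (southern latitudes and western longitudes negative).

latitude -16.62°

Central angle δ = d/R = 0.237263 rad.
Converting: φ₁ = -0.235619 rad, θ = 4.450590 rad.
sin φ₂ = sin φ₁ cos δ + cos φ₁ sin δ cos θ = (-0.233445)(0.971985) + (0.972370)(0.235043)(-0.258819) = -0.286058
φ₂ = asin(-0.286058) = -0.290111 rad = -16.62°.
Then Δλ = atan2(-0.220761, 0.905206) = -0.239210 rad, from sin θ sin δ cos φ₁ over cos δ − sin φ₁ sin φ₂.
Hence λ₂ = -23.55° + -13.71° = -37.26°.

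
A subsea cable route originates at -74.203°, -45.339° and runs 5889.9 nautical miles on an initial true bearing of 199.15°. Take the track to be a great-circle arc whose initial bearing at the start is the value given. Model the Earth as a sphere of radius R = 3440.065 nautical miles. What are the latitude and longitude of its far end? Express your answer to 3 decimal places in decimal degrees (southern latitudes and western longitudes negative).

latitude -6.837°, longitude 153.754°

δ = 5889.9/3440.065 = 1.712148 rad (98.0988°).
With φ₁ = -74.203° = -1.295087 rad and θ = 199.15° = 3.475823 rad:
sin φ₂ = sin φ₁ cos δ + cos φ₁ sin δ cos θ = (-0.962232)(-0.140881) + (0.272230)(0.990026)(-0.944663) = -0.119040
φ₂ = asin(-0.119040) = -0.119323 rad = -6.837°.
Δλ = atan2( sin θ sin δ cos φ₁ , cos δ − sin φ₁ sin φ₂ ) = atan2(-0.088412, -0.255426) = -2.808363 rad = -160.907°.
λ₂ = -45.339° + -160.907° = -206.246°, normalized to (−180°, 180°] → 153.754°.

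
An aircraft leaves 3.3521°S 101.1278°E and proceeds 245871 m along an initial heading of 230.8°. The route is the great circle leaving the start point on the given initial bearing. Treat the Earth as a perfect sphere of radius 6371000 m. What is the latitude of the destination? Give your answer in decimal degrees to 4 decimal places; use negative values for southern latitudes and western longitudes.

latitude -4.7479°

The arc subtends δ = 245871/6371000 = 0.038592 rad at the centre.
With φ₁ = -3.3521° = -0.058505 rad and θ = 230.8° = 4.028220 rad:
Applying the spherical law of cosines for sides, sin φ₂ = sin φ₁ cos δ + cos φ₁ sin δ cos θ = -0.082772, so φ₂ = -4.7479°.
Δλ = atan2( sin θ sin δ cos φ₁ , cos δ − sin φ₁ sin φ₂ ) = atan2(-0.029848, 0.994416) = -0.030007 rad = -1.7193°.
λ₂ = 101.1278° + -1.7193° = 99.4085°.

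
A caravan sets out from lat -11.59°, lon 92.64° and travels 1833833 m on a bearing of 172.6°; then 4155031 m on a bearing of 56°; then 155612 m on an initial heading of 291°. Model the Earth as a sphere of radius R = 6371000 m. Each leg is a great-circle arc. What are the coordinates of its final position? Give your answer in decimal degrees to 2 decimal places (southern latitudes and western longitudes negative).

latitude -3.65°, longitude 124.00°

Apply the spherical direct solution leg by leg, carrying full precision between legs.
Leg 1: from (-11.59°, 92.64°), δ = 1833833/6371000 = 0.287841 rad, θ = 172.6° → φ = -27.93°, λ = 95.01°.
Leg 2: from (-27.93°, 95.01°), δ = 4155031/6371000 = 0.652179 rad, θ = 56° → φ = -4.15°, λ = 125.31°.
Leg 3: from (-4.15°, 125.31°), δ = 155612/6371000 = 0.024425 rad, θ = 291° → φ = -3.65°, λ = 124.00°.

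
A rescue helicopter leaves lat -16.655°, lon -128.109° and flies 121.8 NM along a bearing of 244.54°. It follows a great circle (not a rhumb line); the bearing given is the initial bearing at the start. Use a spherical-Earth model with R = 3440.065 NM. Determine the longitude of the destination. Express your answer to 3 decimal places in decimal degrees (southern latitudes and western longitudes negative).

Central angle δ = d/R = 0.035406 rad.
Converting: φ₁ = -0.290685 rad, θ = 4.268028 rad.
Applying the spherical law of cosines for sides, sin φ₂ = sin φ₁ cos δ + cos φ₁ sin δ cos θ = -0.301007, so φ₂ = -17.518°.
For the longitude increment, Δλ = atan2( sin θ sin δ cos φ₁, cos δ − sin φ₁ sin φ₂ ) = atan2(-0.030620, 0.913102) = -1.921°.
λ₂ = λ₁ + Δλ = -130.030°.

longitude -130.030°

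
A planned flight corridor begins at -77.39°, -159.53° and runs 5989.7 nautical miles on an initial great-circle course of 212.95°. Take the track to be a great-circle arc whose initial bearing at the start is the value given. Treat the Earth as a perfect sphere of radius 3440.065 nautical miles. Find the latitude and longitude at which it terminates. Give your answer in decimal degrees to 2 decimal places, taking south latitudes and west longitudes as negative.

latitude -0.86°, longitude 52.89°

Angular distance δ = d/R = 5989.7 / 3440.065 = 1.741159 rad.
Start latitude φ₁ = -1.350710 rad; initial bearing θ = 3.716679 rad.
sin φ₂ = sin φ₁ cos δ + cos φ₁ sin δ cos θ = (-0.975879)(-0.169540) + (0.218314)(0.985523)(-0.839146) = -0.015095
φ₂ = asin(-0.015095) = -0.015095 rad = -0.86°.
Δλ = atan2( sin θ sin δ cos φ₁ , cos δ − sin φ₁ sin φ₂ ) = atan2(-0.117023, -0.184270) = -2.575789 rad = -147.58°.
λ₂ = -159.53° + -147.58° = -307.11°, normalized to (−180°, 180°] → 52.89°.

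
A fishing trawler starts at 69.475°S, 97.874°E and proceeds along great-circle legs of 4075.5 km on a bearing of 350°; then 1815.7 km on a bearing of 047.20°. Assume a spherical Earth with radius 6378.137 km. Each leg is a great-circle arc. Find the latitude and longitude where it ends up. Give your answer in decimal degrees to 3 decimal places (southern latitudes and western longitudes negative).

latitude -21.344°, longitude 103.556°

Apply the spherical direct solution leg by leg, carrying full precision between legs.
Leg 1: from (-69.475°, 97.874°), δ = 4075.5/6378.137 = 0.638980 rad, θ = 350° → φ = -33.081°, λ = 90.774°.
Leg 2: from (-33.081°, 90.774°), δ = 1815.7/6378.137 = 0.284676 rad, θ = 47.2° → φ = -21.344°, λ = 103.556°.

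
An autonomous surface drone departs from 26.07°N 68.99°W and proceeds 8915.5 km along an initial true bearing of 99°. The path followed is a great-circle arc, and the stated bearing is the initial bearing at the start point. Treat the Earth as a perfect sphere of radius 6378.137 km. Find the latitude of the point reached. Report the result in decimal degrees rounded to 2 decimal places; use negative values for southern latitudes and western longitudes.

The arc subtends δ = 8915.5/6378.137 = 1.397822 rad at the centre.
Converting: φ₁ = 0.455007 rad, θ = 1.727876 rad.
Destination latitude: φ₂ = arcsin( sin φ₁ cos δ + cos φ₁ sin δ cos θ ) = arcsin(-0.062783) = -3.60°.
Δλ = atan2( sin θ sin δ cos φ₁ , cos δ − sin φ₁ sin φ₂ ) = atan2(0.873959, 0.199704) = 1.346148 rad = 77.13°.
Hence λ₂ = -68.99° + 77.13° = 8.14°.

latitude -3.60°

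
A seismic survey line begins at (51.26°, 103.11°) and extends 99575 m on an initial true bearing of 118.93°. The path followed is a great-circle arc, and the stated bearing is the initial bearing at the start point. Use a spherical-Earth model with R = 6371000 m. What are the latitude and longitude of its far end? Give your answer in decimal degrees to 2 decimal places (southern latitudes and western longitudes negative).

latitude 50.82°, longitude 104.35°

Central angle δ = d/R = 0.015629 rad.
Converting: φ₁ = 0.894656 rad, θ = 2.075720 rad.
Destination latitude: φ₂ = arcsin( sin φ₁ cos δ + cos φ₁ sin δ cos θ ) = arcsin(0.775167) = 50.82°.
For the longitude increment, Δλ = atan2( sin θ sin δ cos φ₁, cos δ − sin φ₁ sin φ₂ ) = atan2(0.008560, 0.395252) = 1.24°.
λ₂ = 103.11° + 1.24° = 104.35°.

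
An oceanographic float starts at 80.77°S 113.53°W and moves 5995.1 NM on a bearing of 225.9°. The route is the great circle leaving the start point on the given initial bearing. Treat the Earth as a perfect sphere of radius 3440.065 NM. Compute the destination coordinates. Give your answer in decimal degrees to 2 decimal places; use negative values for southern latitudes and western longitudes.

latitude 3.38°, longitude 111.60°

δ = 5995.1/3440.065 = 1.742729 rad (99.8510°).
With φ₁ = -80.77° = -1.409702 rad and θ = 225.9° = 3.942699 rad:
Destination latitude: φ₂ = arcsin( sin φ₁ cos δ + cos φ₁ sin δ cos θ ) = arcsin(0.058894) = 3.38°.
Then Δλ = atan2(-0.113488, -0.112955) = -2.353842 rad, from sin θ sin δ cos φ₁ over cos δ − sin φ₁ sin φ₂.
λ₂ = -113.53° + -134.87° = -248.40°, normalized to (−180°, 180°] → 111.60°.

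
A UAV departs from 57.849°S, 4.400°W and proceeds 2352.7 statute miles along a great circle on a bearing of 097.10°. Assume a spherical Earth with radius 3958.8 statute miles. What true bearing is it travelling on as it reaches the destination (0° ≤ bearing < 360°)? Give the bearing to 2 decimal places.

The arc subtends δ = 2352.7/3958.8 = 0.594296 rad at the centre.
Start latitude φ₁ = -1.009656 rad; initial bearing θ = 1.694715 rad.
sin φ₂ = sin φ₁ cos δ + cos φ₁ sin δ cos θ = (-0.846649)(0.828543) + (0.532152)(0.559926)(-0.123601) = -0.738314
φ₂ = asin(-0.738314) = -0.830566 rad = -47.588°.
Δλ = atan2( sin θ sin δ cos φ₁ , cos δ − sin φ₁ sin φ₂ ) = atan2(0.295681, 0.203451) = 0.968119 rad = 55.469°.
λ₂ = λ₁ + Δλ = 51.069°.
The forward bearing on arrival equals the back-azimuth from the destination plus 180°.
Back-azimuth from P₂ (-47.59°, 51.07°) to P₁ (-57.85°, -4.40°), with Δλ' = λ₁ − λ₂ = -55.47°: atan2( sin Δλ' cos φ₁ , cos φ₂ sin φ₁ − sin φ₂ cos φ₁ cos Δλ' ) = 231.53°.
Final bearing = (231.53° + 180°) mod 360° = 51.53°.

final bearing 51.53°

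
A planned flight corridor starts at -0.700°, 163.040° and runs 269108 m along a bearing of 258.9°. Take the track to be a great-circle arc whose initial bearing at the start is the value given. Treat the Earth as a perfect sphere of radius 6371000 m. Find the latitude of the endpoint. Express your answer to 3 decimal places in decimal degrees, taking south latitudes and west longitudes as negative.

latitude -1.165°

The arc subtends δ = 269108/6371000 = 0.042240 rad at the centre.
Converting: φ₁ = -0.012217 rad, θ = 4.518657 rad.
sin φ₂ = sin φ₁ cos δ + cos φ₁ sin δ cos θ = (-0.012217)(0.999108) + (0.999925)(0.042227)(-0.192522) = -0.020335
φ₂ = asin(-0.020335) = -0.020337 rad = -1.165°.
For the longitude increment, Δλ = atan2( sin θ sin δ cos φ₁, cos δ − sin φ₁ sin φ₂ ) = atan2(-0.041434, 0.998860) = -2.375°.
λ₂ = 163.040° + -2.375° = 160.665°.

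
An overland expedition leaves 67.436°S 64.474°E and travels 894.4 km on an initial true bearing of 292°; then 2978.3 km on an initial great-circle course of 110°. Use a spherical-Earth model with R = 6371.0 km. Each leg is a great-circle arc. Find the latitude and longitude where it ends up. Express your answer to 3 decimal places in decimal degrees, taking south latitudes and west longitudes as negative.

Apply the spherical direct solution leg by leg, carrying full precision between legs.
Leg 1: from (-67.436°, 64.474°), δ = 894.4/6371 = 0.140386 rad, θ = 292° → φ = -63.413°, λ = 47.624°.
Leg 2: from (-63.413°, 47.624°), δ = 2978.3/6371 = 0.467478 rad, θ = 110° → φ = -60.145°, λ = 105.906°.

latitude -60.145°, longitude 105.906°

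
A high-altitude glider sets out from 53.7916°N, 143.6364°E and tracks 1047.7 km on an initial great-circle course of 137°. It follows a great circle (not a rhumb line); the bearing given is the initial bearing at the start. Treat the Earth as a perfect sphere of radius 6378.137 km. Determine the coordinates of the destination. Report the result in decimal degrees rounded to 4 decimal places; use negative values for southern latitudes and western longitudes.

latitude 46.4992°, longitude 152.9602°

Angular distance δ = d/R = 1047.7 / 6378.137 = 0.164264 rad.
With φ₁ = 53.7916° = 0.938841 rad and θ = 137° = 2.391101 rad:
Destination latitude: φ₂ = arcsin( sin φ₁ cos δ + cos φ₁ sin δ cos θ ) = arcsin(0.725364) = 46.4992°.
Δλ = atan2( sin θ sin δ cos φ₁ , cos δ − sin φ₁ sin φ₂ ) = atan2(0.065880, 0.401262) = 0.162731 rad = 9.3238°.
Hence λ₂ = 143.6364° + 9.3238° = 152.9602°.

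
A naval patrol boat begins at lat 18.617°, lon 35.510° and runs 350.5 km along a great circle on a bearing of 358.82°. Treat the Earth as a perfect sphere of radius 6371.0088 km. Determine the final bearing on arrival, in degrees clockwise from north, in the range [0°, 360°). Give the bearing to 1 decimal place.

final bearing 358.8°

The arc subtends δ = 350.5/6371.0088 = 0.055015 rad at the centre.
With φ₁ = 18.617° = 0.324928 rad and θ = 358.82° = 6.262590 rad:
Applying the spherical law of cosines for sides, sin φ₂ = sin φ₁ cos δ + cos φ₁ sin δ cos θ = 0.370856, so φ₂ = 21.768°.
Δλ = atan2( sin θ sin δ cos φ₁ , cos δ − sin φ₁ sin φ₂ ) = atan2(-0.001073, 0.880095) = -0.001219 rad = -0.070°.
Hence λ₂ = 35.510° + -0.070° = 35.440°.
The forward bearing on arrival equals the back-azimuth from the destination plus 180°.
Back-azimuth from P₂ (21.8°, 35.4°) to P₁ (18.6°, 35.5°), with Δλ' = λ₁ − λ₂ = 0.1°: atan2( sin Δλ' cos φ₁ , cos φ₂ sin φ₁ − sin φ₂ cos φ₁ cos Δλ' ) = 178.8°.
Final bearing = (178.8° + 180°) mod 360° = 358.8°.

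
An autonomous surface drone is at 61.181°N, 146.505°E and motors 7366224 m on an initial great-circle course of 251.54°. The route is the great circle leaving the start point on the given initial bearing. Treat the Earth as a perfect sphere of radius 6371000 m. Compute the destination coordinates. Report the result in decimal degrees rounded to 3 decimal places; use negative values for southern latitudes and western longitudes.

latitude 12.311°, longitude 83.804°

The arc subtends δ = 7366224/6371000 = 1.156212 rad at the centre.
Start latitude φ₁ = 1.067810 rad; initial bearing θ = 4.390201 rad.
sin φ₂ = sin φ₁ cos δ + cos φ₁ sin δ cos θ = (0.876147)(0.402810) + (0.482044)(0.915284)(-0.316643) = 0.213216
φ₂ = asin(0.213216) = 0.214865 rad = 12.311°.
Δλ = atan2( sin θ sin δ cos φ₁ , cos δ − sin φ₁ sin φ₂ ) = atan2(-0.418505, 0.216002) = -1.094331 rad = -62.701°.
λ₂ = 146.505° + -62.701° = 83.804°.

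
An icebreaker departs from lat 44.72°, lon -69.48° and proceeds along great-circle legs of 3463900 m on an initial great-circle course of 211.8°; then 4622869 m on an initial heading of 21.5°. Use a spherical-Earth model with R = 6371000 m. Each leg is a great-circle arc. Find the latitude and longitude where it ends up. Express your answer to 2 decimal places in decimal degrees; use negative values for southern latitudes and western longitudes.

Apply the spherical direct solution leg by leg, carrying full precision between legs.
Leg 1: from (44.72°, -69.48°), δ = 3463900/6371000 = 0.543698 rad, θ = 211.8° → φ = 16.84°, λ = -86.03°.
Leg 2: from (16.84°, -86.03°), δ = 4622869/6371000 = 0.725611 rad, θ = 21.5° → φ = 53.87°, λ = -61.67°.

latitude 53.87°, longitude -61.67°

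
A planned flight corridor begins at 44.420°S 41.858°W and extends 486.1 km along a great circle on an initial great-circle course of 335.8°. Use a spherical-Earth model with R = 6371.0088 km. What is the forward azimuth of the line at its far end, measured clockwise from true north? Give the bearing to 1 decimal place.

final bearing 337.4°

δ = 486.1/6371.0088 = 0.076299 rad (4.3716°).
Start latitude φ₁ = -0.775275 rad; initial bearing θ = 5.860816 rad.
Destination latitude: φ₂ = arcsin( sin φ₁ cos δ + cos φ₁ sin δ cos θ ) = arcsin(-0.648219) = -40.407°.
Δλ = atan2( sin θ sin δ cos φ₁ , cos δ − sin φ₁ sin φ₂ ) = atan2(-0.022317, 0.543394) = -0.041047 rad = -2.352°.
λ₂ = λ₁ + Δλ = -44.210°.
The forward bearing on arrival equals the back-azimuth from the destination plus 180°.
Back-azimuth from P₂ (-40.4°, -44.2°) to P₁ (-44.4°, -41.9°), with Δλ' = λ₁ − λ₂ = 2.4°: atan2( sin Δλ' cos φ₁ , cos φ₂ sin φ₁ − sin φ₂ cos φ₁ cos Δλ' ) = 157.4°.
Final bearing = (157.4° + 180°) mod 360° = 337.4°.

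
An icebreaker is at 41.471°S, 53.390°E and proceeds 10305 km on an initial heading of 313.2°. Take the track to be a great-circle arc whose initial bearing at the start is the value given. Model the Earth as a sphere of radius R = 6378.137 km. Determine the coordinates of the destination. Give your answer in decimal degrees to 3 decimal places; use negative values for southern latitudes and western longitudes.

latitude 32.828°, longitude -6.680°

Central angle δ = d/R = 1.615676 rad.
Start latitude φ₁ = -0.723805 rad; initial bearing θ = 5.466371 rad.
Applying the spherical law of cosines for sides, sin φ₂ = sin φ₁ cos δ + cos φ₁ sin δ cos θ = 0.542119, so φ₂ = 32.828°.
Δλ = atan2( sin θ sin δ cos φ₁ , cos δ − sin φ₁ sin φ₂ ) = atan2(-0.545660, 0.314149) = -1.048418 rad = -60.070°.
Hence λ₂ = 53.390° + -60.070° = -6.680°.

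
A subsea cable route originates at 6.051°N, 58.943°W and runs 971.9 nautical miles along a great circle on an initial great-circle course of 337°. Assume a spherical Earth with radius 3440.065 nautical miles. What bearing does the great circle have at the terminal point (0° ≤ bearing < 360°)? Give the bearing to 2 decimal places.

Angular distance δ = d/R = 971.9 / 3440.065 = 0.282524 rad.
Converting: φ₁ = 0.105610 rad, θ = 5.881760 rad.
sin φ₂ = sin φ₁ cos δ + cos φ₁ sin δ cos θ = (0.105414)(0.960355) + (0.994428)(0.278780)(0.920505) = 0.356423
φ₂ = asin(0.356423) = 0.364437 rad = 20.881°.
Δλ = atan2( sin θ sin δ cos φ₁ , cos δ − sin φ₁ sin φ₂ ) = atan2(-0.108321, 0.922783) = -0.116851 rad = -6.695°.
Hence λ₂ = -58.943° + -6.695° = -65.638°.
The forward bearing on arrival equals the back-azimuth from the destination plus 180°.
Back-azimuth from P₂ (20.88°, -65.64°) to P₁ (6.05°, -58.94°), with Δλ' = λ₁ − λ₂ = 6.70°: atan2( sin Δλ' cos φ₁ , cos φ₂ sin φ₁ − sin φ₂ cos φ₁ cos Δλ' ) = 155.43°.
Final bearing = (155.43° + 180°) mod 360° = 335.43°.

final bearing 335.43°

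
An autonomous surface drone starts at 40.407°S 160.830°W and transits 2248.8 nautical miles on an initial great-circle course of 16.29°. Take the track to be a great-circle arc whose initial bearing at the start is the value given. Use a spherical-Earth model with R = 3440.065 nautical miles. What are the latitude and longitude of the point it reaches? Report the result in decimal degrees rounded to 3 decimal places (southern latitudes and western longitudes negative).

latitude -4.019°, longitude -150.984°

The arc subtends δ = 2248.8/3440.065 = 0.653709 rad at the centre.
Start latitude φ₁ = -0.705235 rad; initial bearing θ = 0.284314 rad.
Applying the spherical law of cosines for sides, sin φ₂ = sin φ₁ cos δ + cos φ₁ sin δ cos θ = -0.070094, so φ₂ = -4.019°.
Then Δλ = atan2(0.129891, 0.748398) = 0.171846 rad, from sin θ sin δ cos φ₁ over cos δ − sin φ₁ sin φ₂.
λ₂ = λ₁ + Δλ = -150.984°.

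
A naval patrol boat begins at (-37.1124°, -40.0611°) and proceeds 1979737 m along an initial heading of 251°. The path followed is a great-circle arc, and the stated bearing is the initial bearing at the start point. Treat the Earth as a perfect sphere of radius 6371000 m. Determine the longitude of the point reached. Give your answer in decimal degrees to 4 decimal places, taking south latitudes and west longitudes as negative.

longitude -62.5254°

Central angle δ = d/R = 0.310742 rad.
With φ₁ = -37.1124° = -0.647734 rad and θ = 251° = 4.380776 rad:
Applying the spherical law of cosines for sides, sin φ₂ = sin φ₁ cos δ + cos φ₁ sin δ cos θ = -0.653867, so φ₂ = -40.8338°.
For the longitude increment, Δλ = atan2( sin θ sin δ cos φ₁, cos δ − sin φ₁ sin φ₂ ) = atan2(-0.230549, 0.557576) = -22.4643°.
λ₂ = -40.0611° + -22.4643° = -62.5254°.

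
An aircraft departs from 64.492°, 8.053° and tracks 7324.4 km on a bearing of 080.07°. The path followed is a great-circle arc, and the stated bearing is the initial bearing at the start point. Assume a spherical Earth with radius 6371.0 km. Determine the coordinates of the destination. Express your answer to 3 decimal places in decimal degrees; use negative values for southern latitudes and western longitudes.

latitude 25.896°, longitude 95.886°

Angular distance δ = d/R = 7324.4 / 6371 = 1.149647 rad.
Start latitude φ₁ = 1.125598 rad; initial bearing θ = 1.397485 rad.
sin φ₂ = sin φ₁ cos δ + cos φ₁ sin δ cos θ = (0.902525)(0.408810) + (0.430637)(0.912620)(0.172445) = 0.436733
φ₂ = asin(0.436733) = 0.451964 rad = 25.896°.
Then Δλ = atan2(0.387120, 0.014647) = 1.532979 rad, from sin θ sin δ cos φ₁ over cos δ − sin φ₁ sin φ₂.
λ₂ = λ₁ + Δλ = 95.886°.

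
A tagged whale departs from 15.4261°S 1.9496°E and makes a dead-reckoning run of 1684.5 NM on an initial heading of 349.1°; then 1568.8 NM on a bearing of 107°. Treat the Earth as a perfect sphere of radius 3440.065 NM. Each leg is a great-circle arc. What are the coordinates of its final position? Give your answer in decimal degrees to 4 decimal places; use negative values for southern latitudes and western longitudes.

latitude 3.6172°, longitude 21.6902°

Apply the spherical direct solution leg by leg, carrying full precision between legs.
Leg 1: from (-15.4261°, 1.9496°), δ = 1684.5/3440.065 = 0.489671 rad, θ = 349.1° → φ = 12.1501°, λ = -3.2702°.
Leg 2: from (12.1501°, -3.2702°), δ = 1568.8/3440.065 = 0.456038 rad, θ = 107° → φ = 3.6172°, λ = 21.6902°.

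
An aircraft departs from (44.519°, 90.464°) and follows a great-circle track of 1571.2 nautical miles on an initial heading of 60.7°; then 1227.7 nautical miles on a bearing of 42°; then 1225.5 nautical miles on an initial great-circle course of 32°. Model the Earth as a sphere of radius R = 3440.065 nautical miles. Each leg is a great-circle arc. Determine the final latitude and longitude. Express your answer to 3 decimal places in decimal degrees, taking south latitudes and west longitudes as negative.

latitude 76.125°, longitude -149.266°

Apply the spherical direct solution leg by leg, carrying full precision between legs.
Leg 1: from (44.519°, 90.464°), δ = 1571.2/3440.065 = 0.456736 rad, θ = 60.7° → φ = 51.551°, λ = 128.672°.
Leg 2: from (51.551°, 128.672°), δ = 1227.7/3440.065 = 0.356883 rad, θ = 42° → φ = 63.541°, λ = 160.317°.
Leg 3: from (63.541°, 160.317°), δ = 1225.5/3440.065 = 0.356243 rad, θ = 32° → φ = 76.125°, λ = -149.266°.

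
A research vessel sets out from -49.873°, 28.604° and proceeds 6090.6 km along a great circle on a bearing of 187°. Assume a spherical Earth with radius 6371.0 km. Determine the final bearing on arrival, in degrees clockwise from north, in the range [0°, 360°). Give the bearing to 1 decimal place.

final bearing 342.9°

Angular distance δ = d/R = 6090.6 / 6371 = 0.955988 rad.
Converting: φ₁ = -0.870448 rad, θ = 3.263766 rad.
Applying the spherical law of cosines for sides, sin φ₂ = sin φ₁ cos δ + cos φ₁ sin δ cos θ = -0.963577, so φ₂ = -74.489°.
Then Δλ = atan2(-0.064160, -0.159967) = -2.760150 rad, from sin θ sin δ cos φ₁ over cos δ − sin φ₁ sin φ₂.
Hence λ₂ = 28.604° + -158.145° = -129.541°.
The forward bearing on arrival equals the back-azimuth from the destination plus 180°.
Back-azimuth from P₂ (-74.5°, -129.5°) to P₁ (-49.9°, 28.6°), with Δλ' = λ₁ − λ₂ = 158.1°: atan2( sin Δλ' cos φ₁ , cos φ₂ sin φ₁ − sin φ₂ cos φ₁ cos Δλ' ) = 162.9°.
Final bearing = (162.9° + 180°) mod 360° = 342.9°.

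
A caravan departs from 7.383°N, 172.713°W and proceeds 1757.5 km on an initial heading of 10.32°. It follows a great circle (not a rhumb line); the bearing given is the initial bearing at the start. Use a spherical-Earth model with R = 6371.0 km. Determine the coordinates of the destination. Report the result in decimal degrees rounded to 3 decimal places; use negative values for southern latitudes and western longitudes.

The arc subtends δ = 1757.5/6371 = 0.275859 rad at the centre.
Converting: φ₁ = 0.128858 rad, θ = 0.180118 rad.
Applying the spherical law of cosines for sides, sin φ₂ = sin φ₁ cos δ + cos φ₁ sin δ cos θ = 0.389389, so φ₂ = 22.916°.
For the longitude increment, Δλ = atan2( sin θ sin δ cos φ₁, cos δ − sin φ₁ sin φ₂ ) = atan2(0.048390, 0.912154) = 3.037°.
Hence λ₂ = -172.713° + 3.037° = -169.676°.

latitude 22.916°, longitude -169.676°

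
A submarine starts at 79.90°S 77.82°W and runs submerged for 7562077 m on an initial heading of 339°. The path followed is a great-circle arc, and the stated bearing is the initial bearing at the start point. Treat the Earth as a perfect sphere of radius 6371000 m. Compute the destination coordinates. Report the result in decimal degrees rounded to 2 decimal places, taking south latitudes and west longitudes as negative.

latitude -12.53°, longitude -97.72°

The arc subtends δ = 7562077/6371000 = 1.186953 rad at the centre.
Start latitude φ₁ = -1.394518 rad; initial bearing θ = 5.916666 rad.
sin φ₂ = sin φ₁ cos δ + cos φ₁ sin δ cos θ = (-0.984503)(0.374487) + (0.175367)(0.927232)(0.933580) = -0.216878
φ₂ = asin(-0.216878) = -0.218615 rad = -12.53°.
For the longitude increment, Δλ = atan2( sin θ sin δ cos φ₁, cos δ − sin φ₁ sin φ₂ ) = atan2(-0.058273, 0.160970) = -19.90°.
Hence λ₂ = -77.82° + -19.90° = -97.72°.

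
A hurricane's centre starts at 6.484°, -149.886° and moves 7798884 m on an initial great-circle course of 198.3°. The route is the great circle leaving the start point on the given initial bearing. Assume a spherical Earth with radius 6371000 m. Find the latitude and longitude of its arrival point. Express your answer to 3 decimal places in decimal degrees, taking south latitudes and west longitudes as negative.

latitude -58.088°, longitude 176.151°

δ = 7798884/6371000 = 1.224122 rad (70.1370°).
Start latitude φ₁ = 0.113167 rad; initial bearing θ = 3.460988 rad.
sin φ₂ = sin φ₁ cos δ + cos φ₁ sin δ cos θ = (0.112926)(0.339771) + (0.993603)(0.940508)(-0.949425) = -0.848862
φ₂ = asin(-0.848862) = -1.013828 rad = -58.088°.
Δλ = atan2( sin θ sin δ cos φ₁ , cos δ − sin φ₁ sin φ₂ ) = atan2(-0.293423, 0.435630) = -0.592761 rad = -33.963°.
λ₂ = -149.886° + -33.963° = -183.849°, normalized to (−180°, 180°] → 176.151°.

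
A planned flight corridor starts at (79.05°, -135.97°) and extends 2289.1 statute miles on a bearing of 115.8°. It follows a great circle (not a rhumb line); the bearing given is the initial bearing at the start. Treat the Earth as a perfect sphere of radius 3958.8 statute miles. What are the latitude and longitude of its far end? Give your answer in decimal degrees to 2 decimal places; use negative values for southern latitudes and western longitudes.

latitude 50.99°, longitude -84.56°

Central angle δ = d/R = 0.578231 rad.
Converting: φ₁ = 1.379683 rad, θ = 2.021091 rad.
Applying the spherical law of cosines for sides, sin φ₂ = sin φ₁ cos δ + cos φ₁ sin δ cos θ = 0.777000, so φ₂ = 50.99°.
Then Δλ = atan2(0.093469, 0.074578) = 0.897342 rad, from sin θ sin δ cos φ₁ over cos δ − sin φ₁ sin φ₂.
Hence λ₂ = -135.97° + 51.41° = -84.56°.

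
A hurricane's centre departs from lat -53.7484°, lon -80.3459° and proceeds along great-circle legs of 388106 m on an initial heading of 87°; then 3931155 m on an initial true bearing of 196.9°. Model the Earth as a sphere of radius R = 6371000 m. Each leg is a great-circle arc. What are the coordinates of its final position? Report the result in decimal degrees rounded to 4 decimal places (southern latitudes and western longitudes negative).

latitude -80.0241°, longitude -150.6535°

Apply the spherical direct solution leg by leg, carrying full precision between legs.
Leg 1: from (-53.7484°, -80.3459°), δ = 388106/6371000 = 0.060918 rad, θ = 87° → φ = -53.4222°, λ = -74.4903°.
Leg 2: from (-53.4222°, -74.4903°), δ = 3931155/6371000 = 0.617039 rad, θ = 196.9° → φ = -80.0241°, λ = -150.6535°.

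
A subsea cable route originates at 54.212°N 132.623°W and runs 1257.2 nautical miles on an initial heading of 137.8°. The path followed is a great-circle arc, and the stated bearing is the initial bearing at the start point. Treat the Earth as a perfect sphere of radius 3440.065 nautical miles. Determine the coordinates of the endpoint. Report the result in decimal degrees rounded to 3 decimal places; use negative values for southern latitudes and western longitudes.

Central angle δ = d/R = 0.365458 rad.
Start latitude φ₁ = 0.946178 rad; initial bearing θ = 2.405064 rad.
Applying the spherical law of cosines for sides, sin φ₂ = sin φ₁ cos δ + cos φ₁ sin δ cos θ = 0.602795, so φ₂ = 37.070°.
Then Δλ = atan2(0.140383, 0.444981) = 0.305598 rad, from sin θ sin δ cos φ₁ over cos δ − sin φ₁ sin φ₂.
Hence λ₂ = -132.623° + 17.509° = -115.114°.

latitude 37.070°, longitude -115.114°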